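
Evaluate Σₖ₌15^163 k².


Σₖ₌15^163 k² = Σₖ₌₁^163 k² − Σₖ₌₁^14 k²
= 163·164·327/6 − 14·15·29/6
= 1456894 − 1015 = 1455879

Σk² = 1455879


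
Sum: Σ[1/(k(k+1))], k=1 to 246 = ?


1/(k(k+1)) = 1/k - 1/(k+1) (partial fractions)
Telescoping: Σ = 1 - 1/247 = 246/247

Sum = 246/247


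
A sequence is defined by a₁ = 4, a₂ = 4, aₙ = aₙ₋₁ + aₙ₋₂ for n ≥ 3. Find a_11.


Computing iteratively: 4, 4, 8, 12, 20, 32, 52, 84, 136, 220, 356
a_11 = 356

a_11 = 356


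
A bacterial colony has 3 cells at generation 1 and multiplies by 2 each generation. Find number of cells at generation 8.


aₙ = a₁·r^(n-1)
= 3×2^7
= 3×128
= 384

a_8 = 384


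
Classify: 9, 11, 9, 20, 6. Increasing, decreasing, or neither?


Differences: 2, -2, 11, -14
Difference at position 1 is +2 (> 0) but position 2 is -2 (< 0) — sequence both rises and falls
→ NOT monotonic

Not monotonic


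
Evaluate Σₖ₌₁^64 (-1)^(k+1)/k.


S = 1 - 1/2 + 1/3 - 1/4 + 1/5 - 1/6 + 1/7 - 1/8 ± ...
= 0.6854
(Full series converges to +ln(2) ≈ +0.6931)

S_64 = 0.6854


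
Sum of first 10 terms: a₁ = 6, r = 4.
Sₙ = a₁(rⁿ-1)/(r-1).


Sₙ = 6×(4^10 - 1)/(4 - 1)
= 6×(1048576 - 1)/3
= 6×1048575/3
= 2097150

S_10 = 2097150


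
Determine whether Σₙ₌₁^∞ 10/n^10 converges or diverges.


p-series test: Σ c/n^p converges if p > 1, diverges if p ≤ 1 (constant c > 0 doesn't affect convergence).
p = 10
10 > 1 → CONVERGES

Converges (p = 10 > 1)


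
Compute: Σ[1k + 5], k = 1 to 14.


Σ(1k+5) = 1·Σk + 5·n
= 1·105 + 5·14
= 105 + 70 = 175

Σ = 175


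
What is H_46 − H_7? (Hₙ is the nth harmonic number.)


Σₖ₌8^46 1/k = 1/8 + 1/9 + 1/10 + ... + 1/46
= 17179728443100968869/9419588158802421600
≈ 1.8238

Sum = 17179728443100968869/9419588158802421600 ≈ 1.8238


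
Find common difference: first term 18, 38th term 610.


d = (aₙ - a₁)/(n-1)
= (610 - 18)/(38-1)
= 592/37 = 16

d = 16


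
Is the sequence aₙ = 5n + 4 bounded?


aₙ = 5n + 4 → as n→∞, aₙ→∞
No finite upper bound exists
The sequence is UNBOUNDED

Unbounded (aₙ → ∞ as n → ∞)


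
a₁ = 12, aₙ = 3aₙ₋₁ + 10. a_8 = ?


Computing step by step:
a_1 = 12
a_2 = 46
a_3 = 148
a_4 = 454
a_5 = 1372
a_6 = 4126
a_7 = 12388
a_8 = 37174


a_8 = 37174


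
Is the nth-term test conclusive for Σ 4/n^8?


lim(n→∞) 4/n^8 = 0
lim aₙ = 0 → nth-term test is INCONCLUSIVE
(Need other tests; this is actually a convergent p-series with p=8 > 1)

Inconclusive (lim aₙ = 0; need another test)


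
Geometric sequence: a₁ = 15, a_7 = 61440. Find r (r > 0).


r^(n-1) = aₙ/a₁
r^6 = 61440/15 = 4096
r = 4096^(1/6)
= ±4; taking r > 0 gives r = 4

r = 4


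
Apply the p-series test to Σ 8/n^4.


p-series test: Σ c/n^p converges if p > 1, diverges if p ≤ 1 (constant c > 0 doesn't affect convergence).
p = 4
4 > 1 → CONVERGES

Converges (p = 4 > 1)


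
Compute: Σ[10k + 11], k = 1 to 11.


Σ(10k+11) = 10·Σk + 11·n
= 10·66 + 11·11
= 660 + 121 = 781

Σ = 781


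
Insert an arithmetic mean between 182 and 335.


AM = (182 + 335)/2 = 517/2 = 258.5

AM = 258.5


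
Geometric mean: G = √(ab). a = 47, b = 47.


GM = √(47×47) = √2209 = 47

GM = 47


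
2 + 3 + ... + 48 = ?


Σₖ₌2^48 k = Σₖ₌₁^48 k − Σₖ₌₁^1 k
= 48·49/2 − 1·2/2
= 1176 − 1 = 1175

Σk = 1175


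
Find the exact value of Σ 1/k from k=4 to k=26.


Σₖ₌4^26 1/k = 1/4 + 1/5 + 1/6 + ... + 1/26
= 18035598467/8923714800
≈ 2.0211

Sum = 18035598467/8923714800 ≈ 2.0211


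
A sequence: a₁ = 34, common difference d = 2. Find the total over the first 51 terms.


aₙ = 34 + (51-1)×2 = 134
Sₙ = n(a₁+aₙ)/2 = 51×(34+134)/2
= 51×168/2 = 4284

S_51 = 4284


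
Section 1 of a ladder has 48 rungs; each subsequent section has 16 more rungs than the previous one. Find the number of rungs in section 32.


aₙ = a₁ + (n-1)d
= 48 + (32-1)×16
= 48 + 496
= 544

a_32 = 544


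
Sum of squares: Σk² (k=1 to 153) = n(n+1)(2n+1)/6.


n = 153
n(n+1)(2n+1)/6 = 153×154×307/6
= 7233534/6 = 1205589

Σk² = 1205589


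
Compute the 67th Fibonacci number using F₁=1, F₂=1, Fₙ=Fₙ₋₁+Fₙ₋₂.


Fibonacci sequence: 1, 1, 2, 3, 5, 8, 13, 21, 34, 55, 89, ...
F(67) = 44945570212853

F(67) = 44945570212853


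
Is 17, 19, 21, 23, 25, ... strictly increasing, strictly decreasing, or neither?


Differences: 2, 2, 2, 2
All differences > 0 → strictly INCREASING

Monotonically increasing


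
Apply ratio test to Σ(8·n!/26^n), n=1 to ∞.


aₙ = 8·n!/26^n
a_{n+1}/aₙ = (n+1)!/26^(n+1) × 26^n/n!  (constant 8 cancels)
= (n+1)/26
L = lim(n→∞) (n+1)/26 = ∞
L > 1 → series DIVERGES

Diverges (ratio test: L = ∞ > 1)


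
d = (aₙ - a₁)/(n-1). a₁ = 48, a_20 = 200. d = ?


d = (aₙ - a₁)/(n-1)
= (200 - 48)/(20-1)
= 152/19 = 8

d = 8


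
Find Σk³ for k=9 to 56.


Σₖ₌9^56 k³ = [56·57/2]² − [8·9/2]²
= 2547216 − 1296 = 2545920

Σk³ = 2545920


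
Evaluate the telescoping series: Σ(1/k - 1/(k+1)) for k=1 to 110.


Telescoping: adjacent terms cancel.
= 1/1 - 1/111
= 1 - 1/111 = 110/111

Sum = 110/111


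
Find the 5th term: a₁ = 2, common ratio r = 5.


aₙ = a₁·r^(n-1)
= 2×5^4
= 2×625
= 1250

a_5 = 1250


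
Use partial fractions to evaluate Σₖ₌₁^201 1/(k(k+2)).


1/(k(k+2)) = (1/2)·(1/k - 1/(k+2)) (partial fractions)
Telescoping: Σ = (1/2)·(1 + 1/2 - 1/202 - 1/203) = 15276/20503

Sum = 15276/20503


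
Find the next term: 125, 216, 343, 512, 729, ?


Pattern: perfect cubes: n³
Terms: 125, 216, 343, 512, 729
Next term = 1000

Next term = 1000


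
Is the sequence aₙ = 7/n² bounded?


a₁ = 7, a₂ = 7/4, a₃ = 7/9, ...
0 < aₙ ≤ 7 for all n ≥ 1
The sequence IS bounded

Bounded (0 < aₙ ≤ 7)


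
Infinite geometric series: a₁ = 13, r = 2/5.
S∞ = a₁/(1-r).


S∞ = a₁/(1-r) = 13/(1 - 2/5)
= 13/(3/5)
= 65/3

S∞ = 65/3


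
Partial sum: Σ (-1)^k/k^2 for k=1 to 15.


S = -1 + 1/4 - 1/9 + 1/16 - 1/25 + 1/36 - 1/49 + 1/64 ± ...
= -0.8245
(Full series converges to -π²/12 ≈ -0.8225)

S_15 = -0.8245


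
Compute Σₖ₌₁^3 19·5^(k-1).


Sₙ = 19×(5^3 - 1)/(5 - 1)
= 19×(125 - 1)/4
= 19×124/4
= 589

S_3 = 589


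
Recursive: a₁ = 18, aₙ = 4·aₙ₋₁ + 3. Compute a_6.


Computing step by step:
a_1 = 18
a_2 = 75
a_3 = 303
a_4 = 1215
a_5 = 4863
a_6 = 19455


a_6 = 19455


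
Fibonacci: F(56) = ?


Fibonacci sequence: 1, 1, 2, 3, 5, 8, 13, 21, 34, 55, 89, ...
F(56) = 225851433717

F(56) = 225851433717


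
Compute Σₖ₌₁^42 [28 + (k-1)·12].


aₙ = 28 + (42-1)×12 = 520
Sₙ = n(a₁+aₙ)/2 = 42×(28+520)/2
= 42×548/2 = 11508

S_42 = 11508


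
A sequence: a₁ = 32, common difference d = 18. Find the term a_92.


aₙ = a₁ + (n-1)d
= 32 + (92-1)×18
= 32 + 1638
= 1670

a_92 = 1670


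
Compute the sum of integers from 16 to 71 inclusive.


Σₖ₌16^71 k = Σₖ₌₁^71 k − Σₖ₌₁^15 k
= 71·72/2 − 15·16/2
= 2556 − 120 = 2436

Σk = 2436


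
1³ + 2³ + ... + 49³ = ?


n(n+1)/2 = 49×50/2 = 1225
Σk³ = 1225² = 1500625

Σk³ = 1500625


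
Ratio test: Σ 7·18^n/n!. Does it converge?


aₙ = 7·18^n/n!
a_{n+1}/aₙ = 18^(n+1)/(n+1)! × n!/18^n  (constant 7 cancels)
= 18/(n+1)
L = lim(n→∞) 18/(n+1) = 0
L < 1 → series CONVERGES

Converges (ratio test: L = 0 < 1)


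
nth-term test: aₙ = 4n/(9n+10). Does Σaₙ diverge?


lim(n→∞) 4n/(9n+10) = 4/9 = 4/9  (divide numerator and denominator by n)
lim aₙ = 4/9 ≠ 0 → series DIVERGES

Diverges (lim aₙ = 4/9 ≠ 0)


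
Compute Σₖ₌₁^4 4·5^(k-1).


Sₙ = 4×(5^4 - 1)/(5 - 1)
= 4×(625 - 1)/4
= 4×624/4
= 624

S_4 = 624


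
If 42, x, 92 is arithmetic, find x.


AM = (42 + 92)/2 = 134/2 = 67

AM = 67


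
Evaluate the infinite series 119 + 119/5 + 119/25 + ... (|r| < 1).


S∞ = a₁/(1-r) = 119/(1 - 1/5)
= 119/(4/5)
= 595/4

S∞ = 595/4


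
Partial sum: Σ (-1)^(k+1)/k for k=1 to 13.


S = 1 - 1/2 + 1/3 - 1/4 + 1/5 - 1/6 + 1/7 - 1/8 ± ...
= 0.7301
(Full series converges to +ln(2) ≈ +0.6931)

S_13 = 0.7301


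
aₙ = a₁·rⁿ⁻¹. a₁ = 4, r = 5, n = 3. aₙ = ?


aₙ = a₁·r^(n-1)
= 4×5^2
= 4×25
= 100

a_3 = 100


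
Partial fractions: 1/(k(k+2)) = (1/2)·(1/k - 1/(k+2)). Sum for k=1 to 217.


1/(k(k+2)) = (1/2)·(1/k - 1/(k+2)) (partial fractions)
Telescoping: Σ = (1/2)·(1 + 1/2 - 1/218 - 1/219) = 17794/23871

Sum = 17794/23871


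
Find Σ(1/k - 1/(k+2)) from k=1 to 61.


Telescoping with gap 2: two head and two tail terms survive.
= (1 + 1/2) - (1/62 + 1/63)
= 3/2 - 1/62 - 1/63 = 2867/1953

Sum = 2867/1953


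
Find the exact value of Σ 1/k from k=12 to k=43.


Σₖ₌12^43 1/k = 1/12 + 1/13 + 1/14 + ... + 1/43
= 12529194618585504529/9419588158802421600
≈ 1.3301

Sum = 12529194618585504529/9419588158802421600 ≈ 1.3301


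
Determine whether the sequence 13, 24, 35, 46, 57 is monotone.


Differences: 11, 11, 11, 11
All differences > 0 → strictly INCREASING

Monotonically increasing


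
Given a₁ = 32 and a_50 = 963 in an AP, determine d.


d = (aₙ - a₁)/(n-1)
= (963 - 32)/(50-1)
= 931/49 = 19

d = 19


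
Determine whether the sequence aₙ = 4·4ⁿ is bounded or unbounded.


aₙ = 4·4ⁿ → as n→∞, aₙ→∞ (since base 4 > 1)
No finite upper bound exists
The sequence is UNBOUNDED

Unbounded (aₙ → ∞ as n → ∞)


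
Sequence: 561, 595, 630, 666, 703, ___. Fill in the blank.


Pattern: triangular numbers: n(n+1)/2
Terms: 561, 595, 630, 666, 703
Next term = 741

Next term = 741


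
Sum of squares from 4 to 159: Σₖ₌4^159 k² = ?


Σₖ₌4^159 k² = Σₖ₌₁^159 k² − Σₖ₌₁^3 k²
= 159·160·319/6 − 3·4·7/6
= 1352560 − 14 = 1352546

Σk² = 1352546


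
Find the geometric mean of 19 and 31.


GM = √(19×31) = √589 = 24.2693

GM = 24.2693


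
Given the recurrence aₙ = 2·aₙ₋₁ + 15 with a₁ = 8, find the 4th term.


Computing step by step:
a_1 = 8
a_2 = 31
a_3 = 77
a_4 = 169


a_4 = 169


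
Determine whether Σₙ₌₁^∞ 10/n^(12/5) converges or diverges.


p-series test: Σ c/n^p converges if p > 1, diverges if p ≤ 1 (constant c > 0 doesn't affect convergence).
p = 12/5
12/5 > 1 → CONVERGES

Converges (p = 12/5 > 1)


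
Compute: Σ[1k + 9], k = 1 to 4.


Σ(1k+9) = 1·Σk + 9·n
= 1·10 + 9·4
= 10 + 36 = 46

Σ = 46


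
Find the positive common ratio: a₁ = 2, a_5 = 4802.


r^(n-1) = aₙ/a₁
r^4 = 4802/2 = 2401
r = 2401^(1/4)
= ±7; taking r > 0 gives r = 7

r = 7


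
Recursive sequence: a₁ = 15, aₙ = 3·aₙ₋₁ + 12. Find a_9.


Computing step by step:
a_1 = 15
a_2 = 57
a_3 = 183
a_4 = 561
a_5 = 1695
a_6 = 5097
a_7 = 15303
a_8 = 45921
a_9 = 137775


a_9 = 137775


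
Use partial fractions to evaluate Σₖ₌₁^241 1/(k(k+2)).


1/(k(k+2)) = (1/2)·(1/k - 1/(k+2)) (partial fractions)
Telescoping: Σ = (1/2)·(1 + 1/2 - 1/242 - 1/243) = 21931/29403

Sum = 21931/29403


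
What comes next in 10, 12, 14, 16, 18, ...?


Pattern: arithmetic (d=2)
Terms: 10, 12, 14, 16, 18
Next term = 20

Next term = 20


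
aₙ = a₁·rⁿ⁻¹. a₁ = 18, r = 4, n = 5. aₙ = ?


aₙ = a₁·r^(n-1)
= 18×4^4
= 18×256
= 4608

a_5 = 4608


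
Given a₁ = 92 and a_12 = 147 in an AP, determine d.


d = (aₙ - a₁)/(n-1)
= (147 - 92)/(12-1)
= 55/11 = 5

d = 5


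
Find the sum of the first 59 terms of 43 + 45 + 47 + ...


aₙ = 43 + (59-1)×2 = 159
Sₙ = n(a₁+aₙ)/2 = 59×(43+159)/2
= 59×202/2 = 5959

S_59 = 5959


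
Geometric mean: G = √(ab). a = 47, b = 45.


GM = √(47×45) = √2115 = 45.9891

GM = 45.9891


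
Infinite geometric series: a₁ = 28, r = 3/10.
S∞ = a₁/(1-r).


S∞ = a₁/(1-r) = 28/(1 - 3/10)
= 28/(7/10)
= 40

S∞ = 40


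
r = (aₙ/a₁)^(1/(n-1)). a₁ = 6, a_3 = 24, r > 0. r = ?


r^(n-1) = aₙ/a₁
r^2 = 24/6 = 4
r = 4^(1/2)
= ±2; taking r > 0 gives r = 2

r = 2


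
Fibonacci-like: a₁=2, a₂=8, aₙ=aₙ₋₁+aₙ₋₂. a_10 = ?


Computing iteratively: 2, 8, 10, 18, 28, 46, 74, 120, 194, 314
a_10 = 314

a_10 = 314


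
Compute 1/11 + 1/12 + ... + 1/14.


Σₖ₌11^14 1/k = 1/11 + 1/12 + 1/13 + 1/14
= 3875/12012
≈ 0.3226

Sum = 3875/12012 ≈ 0.3226


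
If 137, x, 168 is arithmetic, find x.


AM = (137 + 168)/2 = 305/2 = 152.5

AM = 152.5


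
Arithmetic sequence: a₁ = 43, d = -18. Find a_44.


aₙ = a₁ + (n-1)d
= 43 + (44-1)×-18
= 43 - 774
= -731

a_44 = -731


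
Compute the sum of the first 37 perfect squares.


n = 37
n(n+1)(2n+1)/6 = 37×38×75/6
= 105450/6 = 17575

Σk² = 17575


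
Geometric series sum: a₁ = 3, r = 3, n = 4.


Sₙ = 3×(3^4 - 1)/(3 - 1)
= 3×(81 - 1)/2
= 3×80/2
= 120

S_4 = 120


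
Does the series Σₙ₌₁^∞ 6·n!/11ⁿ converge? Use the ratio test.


aₙ = 6·n!/11^n
a_{n+1}/aₙ = (n+1)!/11^(n+1) × 11^n/n!  (constant 6 cancels)
= (n+1)/11
L = lim(n→∞) (n+1)/11 = ∞
L > 1 → series DIVERGES

Diverges (ratio test: L = ∞ > 1)


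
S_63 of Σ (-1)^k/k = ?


S = -1 + 1/2 - 1/3 + 1/4 - 1/5 + 1/6 - 1/7 + 1/8 ± ...
= -0.701
(Full series converges to -ln(2) ≈ -0.6931)

S_63 = -0.701


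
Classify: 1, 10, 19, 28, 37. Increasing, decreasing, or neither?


Differences: 9, 9, 9, 9
All differences > 0 → strictly INCREASING

Monotonically increasing


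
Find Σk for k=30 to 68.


Σₖ₌30^68 k = Σₖ₌₁^68 k − Σₖ₌₁^29 k
= 68·69/2 − 29·30/2
= 2346 − 435 = 1911

Σk = 1911


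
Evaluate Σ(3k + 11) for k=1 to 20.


Σ(3k+11) = 3·Σk + 11·n
= 3·210 + 11·20
= 630 + 220 = 850

Σ = 850


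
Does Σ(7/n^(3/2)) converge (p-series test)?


p-series test: Σ c/n^p converges if p > 1, diverges if p ≤ 1 (constant c > 0 doesn't affect convergence).
p = 3/2
3/2 > 1 → CONVERGES

Converges (p = 3/2 > 1)


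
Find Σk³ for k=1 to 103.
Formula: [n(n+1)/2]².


n(n+1)/2 = 103×104/2 = 5356
Σk³ = 5356² = 28686736

Σk³ = 28686736


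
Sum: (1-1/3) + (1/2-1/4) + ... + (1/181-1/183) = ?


Telescoping with gap 2: two head and two tail terms survive.
= (1 + 1/2) - (1/182 + 1/183)
= 3/2 - 1/182 - 1/183 = 24797/16653

Sum = 24797/16653


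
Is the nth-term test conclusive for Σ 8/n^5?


lim(n→∞) 8/n^5 = 0
lim aₙ = 0 → nth-term test is INCONCLUSIVE
(Need other tests; this is actually a convergent p-series with p=5 > 1)

Inconclusive (lim aₙ = 0; need another test)


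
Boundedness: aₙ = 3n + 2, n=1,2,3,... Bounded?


aₙ = 3n + 2 → as n→∞, aₙ→∞
No finite upper bound exists
The sequence is UNBOUNDED

Unbounded (aₙ → ∞ as n → ∞)


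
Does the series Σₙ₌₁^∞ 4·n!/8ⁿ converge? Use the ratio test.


aₙ = 4·n!/8^n
a_{n+1}/aₙ = (n+1)!/8^(n+1) × 8^n/n!  (constant 4 cancels)
= (n+1)/8
L = lim(n→∞) (n+1)/8 = ∞
L > 1 → series DIVERGES

Diverges (ratio test: L = ∞ > 1)


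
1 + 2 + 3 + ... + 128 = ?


n(n+1)/2 = 128×129/2 = 16512/2 = 8256

Σk = 8256


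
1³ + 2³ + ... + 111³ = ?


n(n+1)/2 = 111×112/2 = 6216
Σk³ = 6216² = 38638656

Σk³ = 38638656


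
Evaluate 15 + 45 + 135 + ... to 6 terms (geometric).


Sₙ = 15×(3^6 - 1)/(3 - 1)
= 15×(729 - 1)/2
= 15×728/2
= 5460

S_6 = 5460


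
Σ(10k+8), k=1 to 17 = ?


Σ(10k+8) = 10·Σk + 8·n
= 10·153 + 8·17
= 1530 + 136 = 1666

Σ = 1666


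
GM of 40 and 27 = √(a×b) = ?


GM = √(40×27) = √1080 = 32.8634

GM = 32.8634


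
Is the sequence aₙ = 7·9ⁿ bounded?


aₙ = 7·9ⁿ → as n→∞, aₙ→∞ (since base 9 > 1)
No finite upper bound exists
The sequence is UNBOUNDED

Unbounded (aₙ → ∞ as n → ∞)


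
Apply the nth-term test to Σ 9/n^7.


lim(n→∞) 9/n^7 = 0
lim aₙ = 0 → nth-term test is INCONCLUSIVE
(Need other tests; this is actually a convergent p-series with p=7 > 1)

Inconclusive (lim aₙ = 0; need another test)


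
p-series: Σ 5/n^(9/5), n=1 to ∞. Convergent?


p-series test: Σ c/n^p converges if p > 1, diverges if p ≤ 1 (constant c > 0 doesn't affect convergence).
p = 9/5
9/5 > 1 → CONVERGES

Converges (p = 9/5 > 1)


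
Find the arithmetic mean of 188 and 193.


AM = (188 + 193)/2 = 381/2 = 190.5

AM = 190.5


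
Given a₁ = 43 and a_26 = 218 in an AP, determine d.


d = (aₙ - a₁)/(n-1)
= (218 - 43)/(26-1)
= 175/25 = 7

d = 7


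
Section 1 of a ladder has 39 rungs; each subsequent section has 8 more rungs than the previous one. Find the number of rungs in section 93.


aₙ = a₁ + (n-1)d
= 39 + (93-1)×8
= 39 + 736
= 775

a_93 = 775


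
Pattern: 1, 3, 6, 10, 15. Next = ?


Pattern: triangular numbers: n(n+1)/2
Terms: 1, 3, 6, 10, 15
Next term = 21

Next term = 21


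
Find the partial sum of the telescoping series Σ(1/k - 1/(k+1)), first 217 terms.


Telescoping: adjacent terms cancel.
= 1/1 - 1/218
= 1 - 1/218 = 217/218

Sum = 217/218


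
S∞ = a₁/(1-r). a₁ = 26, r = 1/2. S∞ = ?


S∞ = a₁/(1-r) = 26/(1 - 1/2)
= 26/(1/2)
= 52

S∞ = 52


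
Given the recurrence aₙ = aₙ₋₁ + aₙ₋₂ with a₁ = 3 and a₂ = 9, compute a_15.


Computing iteratively: 3, 9, 12, 21, 33, 54, 87, 141, 228, 369, 597, 966, ...
a_15 = 4092

a_15 = 4092


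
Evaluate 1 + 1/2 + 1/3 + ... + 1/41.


H_41 = 1/1 + 1/2 + 1/3 + ... + 1/41
= 85691034670497533/19914562703599200
≈ 4.3029

H_41 = 85691034670497533/19914562703599200 ≈ 4.3029


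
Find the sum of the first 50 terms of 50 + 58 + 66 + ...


aₙ = 50 + (50-1)×8 = 442
Sₙ = n(a₁+aₙ)/2 = 50×(50+442)/2
= 50×492/2 = 12300

S_50 = 12300


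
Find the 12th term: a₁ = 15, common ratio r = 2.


aₙ = a₁·r^(n-1)
= 15×2^11
= 15×2048
= 30720

a_12 = 30720


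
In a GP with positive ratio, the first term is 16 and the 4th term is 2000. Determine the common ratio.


r^(n-1) = aₙ/a₁
r^3 = 2000/16 = 125
r = 125^(1/3)
= 5

r = 5


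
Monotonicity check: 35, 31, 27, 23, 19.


Differences: -4, -4, -4, -4
All differences < 0 → strictly DECREASING

Monotonically decreasing


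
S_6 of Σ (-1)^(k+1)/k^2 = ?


S = 1 - 1/4 + 1/9 - 1/16 + 1/25 - 1/36
= 0.8108
(Full series converges to +π²/12 ≈ +0.8225)

S_6 = 0.8108


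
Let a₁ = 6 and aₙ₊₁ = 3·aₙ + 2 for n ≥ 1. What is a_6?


Computing step by step:
a_1 = 6
a_2 = 20
a_3 = 62
a_4 = 188
a_5 = 566
a_6 = 1700


a_6 = 1700


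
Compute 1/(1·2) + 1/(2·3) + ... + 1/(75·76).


1/(k(k+1)) = 1/k - 1/(k+1) (partial fractions)
Telescoping: Σ = 1 - 1/76 = 75/76

Sum = 75/76


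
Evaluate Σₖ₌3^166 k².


Σₖ₌3^166 k² = Σₖ₌₁^166 k² − Σₖ₌₁^2 k²
= 166·167·333/6 − 2·3·5/6
= 1538571 − 5 = 1538566

Σk² = 1538566


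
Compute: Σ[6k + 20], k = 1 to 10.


Σ(6k+20) = 6·Σk + 20·n
= 6·55 + 20·10
= 330 + 200 = 530

Σ = 530


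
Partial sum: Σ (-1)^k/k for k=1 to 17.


S = -1 + 1/2 - 1/3 + 1/4 - 1/5 + 1/6 - 1/7 + 1/8 ± ...
= -0.7217
(Full series converges to -ln(2) ≈ -0.6931)

S_17 = -0.7217


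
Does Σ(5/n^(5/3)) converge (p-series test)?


p-series test: Σ c/n^p converges if p > 1, diverges if p ≤ 1 (constant c > 0 doesn't affect convergence).
p = 5/3
5/3 > 1 → CONVERGES

Converges (p = 5/3 > 1)


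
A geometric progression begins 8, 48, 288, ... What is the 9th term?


aₙ = a₁·r^(n-1)
= 8×6^8
= 8×1679616
= 13436928

a_9 = 13436928


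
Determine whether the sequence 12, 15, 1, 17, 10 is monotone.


Differences: 3, -14, 16, -7
Difference at position 1 is +3 (> 0) but position 2 is -14 (< 0) — sequence both rises and falls
→ NOT monotonic

Not monotonic


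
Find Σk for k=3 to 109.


Σₖ₌3^109 k = Σₖ₌₁^109 k − Σₖ₌₁^2 k
= 109·110/2 − 2·3/2
= 5995 − 3 = 5992

Σk = 5992


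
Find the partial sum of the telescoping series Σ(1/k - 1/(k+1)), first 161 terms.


Telescoping: adjacent terms cancel.
= 1/1 - 1/162
= 1 - 1/162 = 161/162

Sum = 161/162


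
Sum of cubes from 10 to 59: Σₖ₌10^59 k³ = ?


Σₖ₌10^59 k³ = [59·60/2]² − [9·10/2]²
= 3132900 − 2025 = 3130875

Σk³ = 3130875


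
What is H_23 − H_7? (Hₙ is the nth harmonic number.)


Σₖ₌8^23 1/k = 1/8 + 1/9 + 1/10 + ... + 1/23
= 679055651/594914320
≈ 1.1414

Sum = 679055651/594914320 ≈ 1.1414


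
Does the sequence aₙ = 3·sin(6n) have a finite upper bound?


For all n, -1 ≤ sin(6n) ≤ 1, so -3 ≤ 3·sin(6n) ≤ 3
Lower bound: -3, Upper bound: 3
The sequence IS bounded

Bounded (-3 ≤ aₙ ≤ 3)


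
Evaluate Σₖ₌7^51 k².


Σₖ₌7^51 k² = Σₖ₌₁^51 k² − Σₖ₌₁^6 k²
= 51·52·103/6 − 6·7·13/6
= 45526 − 91 = 45435

Σk² = 45435


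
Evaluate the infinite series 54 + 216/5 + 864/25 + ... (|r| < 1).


S∞ = a₁/(1-r) = 54/(1 - 4/5)
= 54/(1/5)
= 270

S∞ = 270


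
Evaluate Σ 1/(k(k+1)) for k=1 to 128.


1/(k(k+1)) = 1/k - 1/(k+1) (partial fractions)
Telescoping: Σ = 1 - 1/129 = 128/129

Sum = 128/129


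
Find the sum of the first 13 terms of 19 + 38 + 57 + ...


aₙ = 19 + (13-1)×19 = 247
Sₙ = n(a₁+aₙ)/2 = 13×(19+247)/2
= 13×266/2 = 1729

S_13 = 1729


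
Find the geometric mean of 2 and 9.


GM = √(2×9) = √18 = 4.2426

GM = 4.2426


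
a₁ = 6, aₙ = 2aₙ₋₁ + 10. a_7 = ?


Computing step by step:
a_1 = 6
a_2 = 22
a_3 = 54
a_4 = 118
a_5 = 246
a_6 = 502
a_7 = 1014


a_7 = 1014


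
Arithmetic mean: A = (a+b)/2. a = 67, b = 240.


AM = (67 + 240)/2 = 307/2 = 153.5

AM = 153.5


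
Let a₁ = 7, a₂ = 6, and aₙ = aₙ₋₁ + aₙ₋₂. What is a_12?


Computing iteratively: 7, 6, 13, 19, 32, 51, 83, 134, 217, 351, 568, 919
a_12 = 919

a_12 = 919


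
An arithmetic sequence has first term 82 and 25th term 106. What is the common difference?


d = (aₙ - a₁)/(n-1)
= (106 - 82)/(25-1)
= 24/24 = 1

d = 1


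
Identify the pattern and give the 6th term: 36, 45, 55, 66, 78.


Pattern: triangular numbers: n(n+1)/2
Terms: 36, 45, 55, 66, 78
Next term = 91

Next term = 91


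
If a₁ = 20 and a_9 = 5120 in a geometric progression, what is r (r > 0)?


r^(n-1) = aₙ/a₁
r^8 = 5120/20 = 256
r = 256^(1/8)
= ±2; taking r > 0 gives r = 2

r = 2


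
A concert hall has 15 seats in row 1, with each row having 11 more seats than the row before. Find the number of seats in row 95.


aₙ = a₁ + (n-1)d
= 15 + (95-1)×11
= 15 + 1034
= 1049

a_95 = 1049


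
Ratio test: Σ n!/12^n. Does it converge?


aₙ = n!/12^n
a_{n+1}/aₙ = (n+1)!/12^(n+1) × 12^n/n!
= (n+1)/12
L = lim(n→∞) (n+1)/12 = ∞
L > 1 → series DIVERGES

Diverges (ratio test: L = ∞ > 1)


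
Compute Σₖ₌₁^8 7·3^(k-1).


Sₙ = 7×(3^8 - 1)/(3 - 1)
= 7×(6561 - 1)/2
= 7×6560/2
= 22960

S_8 = 22960


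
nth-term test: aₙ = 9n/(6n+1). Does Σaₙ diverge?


lim(n→∞) 9n/(6n+1) = 9/6 = 3/2  (divide numerator and denominator by n)
lim aₙ = 3/2 ≠ 0 → series DIVERGES

Diverges (lim aₙ = 3/2 ≠ 0)


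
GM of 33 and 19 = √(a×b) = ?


GM = √(33×19) = √627 = 25.04

GM = 25.04


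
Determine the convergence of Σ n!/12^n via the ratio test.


aₙ = n!/12^n
a_{n+1}/aₙ = (n+1)!/12^(n+1) × 12^n/n!
= (n+1)/12
L = lim(n→∞) (n+1)/12 = ∞
L > 1 → series DIVERGES

Diverges (ratio test: L = ∞ > 1)


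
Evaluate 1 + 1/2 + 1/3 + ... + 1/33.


H_33 = 1/1 + 1/2 + 1/3 + ... + 1/33
= 53676090078349/13127595717600
≈ 4.0888

H_33 = 53676090078349/13127595717600 ≈ 4.0888


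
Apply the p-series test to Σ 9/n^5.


p-series test: Σ c/n^p converges if p > 1, diverges if p ≤ 1 (constant c > 0 doesn't affect convergence).
p = 5
5 > 1 → CONVERGES

Converges (p = 5 > 1)


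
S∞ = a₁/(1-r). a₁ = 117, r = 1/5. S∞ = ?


S∞ = a₁/(1-r) = 117/(1 - 1/5)
= 117/(4/5)
= 585/4

S∞ = 585/4


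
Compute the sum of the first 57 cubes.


n(n+1)/2 = 57×58/2 = 1653
Σk³ = 1653² = 2732409

Σk³ = 2732409


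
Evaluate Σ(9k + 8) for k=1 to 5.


Σ(9k+8) = 9·Σk + 8·n
= 9·15 + 8·5
= 135 + 40 = 175

Σ = 175


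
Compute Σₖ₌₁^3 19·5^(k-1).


Sₙ = 19×(5^3 - 1)/(5 - 1)
= 19×(125 - 1)/4
= 19×124/4
= 589

S_3 = 589


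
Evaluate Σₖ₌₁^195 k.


n(n+1)/2 = 195×196/2 = 38220/2 = 19110

Σk = 19110


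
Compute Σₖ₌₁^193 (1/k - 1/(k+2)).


Telescoping with gap 2: two head and two tail terms survive.
= (1 + 1/2) - (1/194 + 1/195)
= 3/2 - 1/194 - 1/195 = 28178/18915

Sum = 28178/18915


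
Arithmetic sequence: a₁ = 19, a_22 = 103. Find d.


d = (aₙ - a₁)/(n-1)
= (103 - 19)/(22-1)
= 84/21 = 4

d = 4


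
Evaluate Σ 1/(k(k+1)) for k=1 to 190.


1/(k(k+1)) = 1/k - 1/(k+1) (partial fractions)
Telescoping: Σ = 1 - 1/191 = 190/191

Sum = 190/191


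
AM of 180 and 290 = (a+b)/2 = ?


AM = (180 + 290)/2 = 470/2 = 235

AM = 235


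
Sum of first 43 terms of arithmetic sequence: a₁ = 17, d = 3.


aₙ = 17 + (43-1)×3 = 143
Sₙ = n(a₁+aₙ)/2 = 43×(17+143)/2
= 43×160/2 = 3440

S_43 = 3440


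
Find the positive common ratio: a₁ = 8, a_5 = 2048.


r^(n-1) = aₙ/a₁
r^4 = 2048/8 = 256
r = 256^(1/4)
= ±4; taking r > 0 gives r = 4

r = 4


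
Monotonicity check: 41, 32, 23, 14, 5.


Differences: -9, -9, -9, -9
All differences < 0 → strictly DECREASING

Monotonically decreasing


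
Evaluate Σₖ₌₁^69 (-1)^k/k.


S = -1 + 1/2 - 1/3 + 1/4 - 1/5 + 1/6 - 1/7 + 1/8 ± ...
= -0.7003
(Full series converges to -ln(2) ≈ -0.6931)

S_69 = -0.7003


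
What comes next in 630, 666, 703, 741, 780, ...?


Pattern: triangular numbers: n(n+1)/2
Terms: 630, 666, 703, 741, 780
Next term = 820

Next term = 820


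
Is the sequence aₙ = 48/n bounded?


a₁ = 48, a₂ = 48/2, a₃ = 48/3, ...
0 < aₙ ≤ 48 for all n ≥ 1
Lower bound: 0, Upper bound: 48
The sequence IS bounded

Bounded (0 < aₙ ≤ 48)


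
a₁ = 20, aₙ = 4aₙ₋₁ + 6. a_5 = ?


Computing step by step:
a_1 = 20
a_2 = 86
a_3 = 350
a_4 = 1406
a_5 = 5630


a_5 = 5630


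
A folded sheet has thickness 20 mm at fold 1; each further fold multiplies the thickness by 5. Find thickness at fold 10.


aₙ = a₁·r^(n-1)
= 20×5^9
= 20×1953125
= 39062500

a_10 = 39062500


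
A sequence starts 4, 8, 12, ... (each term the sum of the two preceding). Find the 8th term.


Computing iteratively: 4, 8, 12, 20, 32, 52, 84, 136
a_8 = 136

a_8 = 136


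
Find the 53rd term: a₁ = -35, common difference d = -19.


aₙ = a₁ + (n-1)d
= -35 + (53-1)×-19
= -35 - 988
= -1023

a_53 = -1023


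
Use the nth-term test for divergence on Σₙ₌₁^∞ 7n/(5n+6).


lim(n→∞) 7n/(5n+6) = 7/5 = 7/5  (divide numerator and denominator by n)
lim aₙ = 7/5 ≠ 0 → series DIVERGES

Diverges (lim aₙ = 7/5 ≠ 0)


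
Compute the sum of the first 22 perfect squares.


n = 22
n(n+1)(2n+1)/6 = 22×23×45/6
= 22770/6 = 3795

Σk² = 3795


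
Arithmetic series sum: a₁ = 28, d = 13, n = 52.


aₙ = 28 + (52-1)×13 = 691
Sₙ = n(a₁+aₙ)/2 = 52×(28+691)/2
= 52×719/2 = 18694

S_52 = 18694


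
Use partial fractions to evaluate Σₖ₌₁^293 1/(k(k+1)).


1/(k(k+1)) = 1/k - 1/(k+1) (partial fractions)
Telescoping: Σ = 1 - 1/294 = 293/294

Sum = 293/294


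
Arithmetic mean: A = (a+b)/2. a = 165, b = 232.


AM = (165 + 232)/2 = 397/2 = 198.5

AM = 198.5


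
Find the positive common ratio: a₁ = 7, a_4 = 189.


r^(n-1) = aₙ/a₁
r^3 = 189/7 = 27
r = 27^(1/3)
= 3

r = 3


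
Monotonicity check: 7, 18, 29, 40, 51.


Differences: 11, 11, 11, 11
All differences > 0 → strictly INCREASING

Monotonically increasing


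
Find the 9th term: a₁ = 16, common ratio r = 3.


aₙ = a₁·r^(n-1)
= 16×3^8
= 16×6561
= 104976

a_9 = 104976


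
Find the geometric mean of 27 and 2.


GM = √(27×2) = √54 = 7.3485

GM = 7.3485


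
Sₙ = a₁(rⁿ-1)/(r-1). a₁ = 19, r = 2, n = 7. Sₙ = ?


Sₙ = 19×(2^7 - 1)/(2 - 1)
= 19×(128 - 1)/1
= 19×127/1
= 2413

S_7 = 2413


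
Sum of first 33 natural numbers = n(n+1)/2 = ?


n(n+1)/2 = 33×34/2 = 1122/2 = 561

Σk = 561


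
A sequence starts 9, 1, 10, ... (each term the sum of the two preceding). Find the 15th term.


Computing iteratively: 9, 1, 10, 11, 21, 32, 53, 85, 138, 223, 361, 584, ...
a_15 = 2474

a_15 = 2474


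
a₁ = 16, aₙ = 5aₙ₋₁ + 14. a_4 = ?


Computing step by step:
a_1 = 16
a_2 = 94
a_3 = 484
a_4 = 2434


a_4 = 2434


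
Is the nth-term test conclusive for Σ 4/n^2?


lim(n→∞) 4/n^2 = 0
lim aₙ = 0 → nth-term test is INCONCLUSIVE
(Need other tests; this is actually a convergent p-series with p=2 > 1)

Inconclusive (lim aₙ = 0; need another test)


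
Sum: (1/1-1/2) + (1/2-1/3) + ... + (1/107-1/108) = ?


Telescoping: adjacent terms cancel.
= 1/1 - 1/108
= 1 - 1/108 = 107/108

Sum = 107/108


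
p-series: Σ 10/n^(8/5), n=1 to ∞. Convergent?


p-series test: Σ c/n^p converges if p > 1, diverges if p ≤ 1 (constant c > 0 doesn't affect convergence).
p = 8/5
8/5 > 1 → CONVERGES

Converges (p = 8/5 > 1)


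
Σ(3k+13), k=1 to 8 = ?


Σ(3k+13) = 3·Σk + 13·n
= 3·36 + 13·8
= 108 + 104 = 212

Σ = 212


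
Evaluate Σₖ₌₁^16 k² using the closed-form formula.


n = 16
n(n+1)(2n+1)/6 = 16×17×33/6
= 8976/6 = 1496

Σk² = 1496


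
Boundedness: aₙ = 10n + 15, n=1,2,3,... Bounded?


aₙ = 10n + 15 → as n→∞, aₙ→∞
No finite upper bound exists
The sequence is UNBOUNDED

Unbounded (aₙ → ∞ as n → ∞)


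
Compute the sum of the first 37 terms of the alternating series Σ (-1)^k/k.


S = -1 + 1/2 - 1/3 + 1/4 - 1/5 + 1/6 - 1/7 + 1/8 ± ...
= -0.7065
(Full series converges to -ln(2) ≈ -0.6931)

S_37 = -0.7065


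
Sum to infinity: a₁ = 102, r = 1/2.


S∞ = a₁/(1-r) = 102/(1 - 1/2)
= 102/(1/2)
= 204

S∞ = 204


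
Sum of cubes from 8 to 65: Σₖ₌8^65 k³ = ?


Σₖ₌8^65 k³ = [65·66/2]² − [7·8/2]²
= 4601025 − 784 = 4600241

Σk³ = 4600241


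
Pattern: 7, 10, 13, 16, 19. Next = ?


Pattern: arithmetic (d=3)
Terms: 7, 10, 13, 16, 19
Next term = 22

Next term = 22


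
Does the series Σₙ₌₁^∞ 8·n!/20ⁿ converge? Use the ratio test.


aₙ = 8·n!/20^n
a_{n+1}/aₙ = (n+1)!/20^(n+1) × 20^n/n!  (constant 8 cancels)
= (n+1)/20
L = lim(n→∞) (n+1)/20 = ∞
L > 1 → series DIVERGES

Diverges (ratio test: L = ∞ > 1)


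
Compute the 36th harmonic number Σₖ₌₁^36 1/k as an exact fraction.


H_36 = 1/1 + 1/2 + 1/3 + ... + 1/36
= 54801925434709/13127595717600
≈ 4.1746

H_36 = 54801925434709/13127595717600 ≈ 4.1746


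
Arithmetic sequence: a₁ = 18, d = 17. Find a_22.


aₙ = a₁ + (n-1)d
= 18 + (22-1)×17
= 18 + 357
= 375

a_22 = 375


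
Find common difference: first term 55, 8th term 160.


d = (aₙ - a₁)/(n-1)
= (160 - 55)/(8-1)
= 105/7 = 15

d = 15


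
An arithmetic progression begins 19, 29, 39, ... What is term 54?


aₙ = a₁ + (n-1)d
= 19 + (54-1)×10
= 19 + 530
= 549

a_54 = 549


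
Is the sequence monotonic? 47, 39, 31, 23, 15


Differences: -8, -8, -8, -8
All differences < 0 → strictly DECREASING

Monotonically decreasing


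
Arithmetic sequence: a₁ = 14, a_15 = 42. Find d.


d = (aₙ - a₁)/(n-1)
= (42 - 14)/(15-1)
= 28/14 = 2

d = 2


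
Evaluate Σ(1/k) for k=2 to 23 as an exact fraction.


Σₖ₌2^23 1/k = 1/2 + 1/3 + 1/4 + ... + 1/23
= 325333835/118982864
≈ 2.7343

Sum = 325333835/118982864 ≈ 2.7343


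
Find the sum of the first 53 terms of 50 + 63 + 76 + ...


aₙ = 50 + (53-1)×13 = 726
Sₙ = n(a₁+aₙ)/2 = 53×(50+726)/2
= 53×776/2 = 20564

S_53 = 20564


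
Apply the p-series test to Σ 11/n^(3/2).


p-series test: Σ c/n^p converges if p > 1, diverges if p ≤ 1 (constant c > 0 doesn't affect convergence).
p = 3/2
3/2 > 1 → CONVERGES

Converges (p = 3/2 > 1)


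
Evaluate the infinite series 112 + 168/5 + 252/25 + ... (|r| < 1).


S∞ = a₁/(1-r) = 112/(1 - 3/10)
= 112/(7/10)
= 160

S∞ = 160


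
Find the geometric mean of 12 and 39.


GM = √(12×39) = √468 = 21.6333

GM = 21.6333


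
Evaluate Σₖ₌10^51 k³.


Σₖ₌10^51 k³ = [51·52/2]² − [9·10/2]²
= 1758276 − 2025 = 1756251

Σk³ = 1756251


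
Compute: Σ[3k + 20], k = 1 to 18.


Σ(3k+20) = 3·Σk + 20·n
= 3·171 + 20·18
= 513 + 360 = 873

Σ = 873


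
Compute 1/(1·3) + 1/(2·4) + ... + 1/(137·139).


1/(k(k+2)) = (1/2)·(1/k - 1/(k+2)) (partial fractions)
Telescoping: Σ = (1/2)·(1 + 1/2 - 1/138 - 1/139) = 7124/9591

Sum = 7124/9591


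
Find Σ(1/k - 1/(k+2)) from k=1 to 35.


Telescoping with gap 2: two head and two tail terms survive.
= (1 + 1/2) - (1/36 + 1/37)
= 3/2 - 1/36 - 1/37 = 1925/1332

Sum = 1925/1332


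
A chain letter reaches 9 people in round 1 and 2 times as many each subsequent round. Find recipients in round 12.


aₙ = a₁·r^(n-1)
= 9×2^11
= 9×2048
= 18432

a_12 = 18432


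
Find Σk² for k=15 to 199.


Σₖ₌15^199 k² = Σₖ₌₁^199 k² − Σₖ₌₁^14 k²
= 199·200·399/6 − 14·15·29/6
= 2646700 − 1015 = 2645685

Σk² = 2645685


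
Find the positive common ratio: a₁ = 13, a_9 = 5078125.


r^(n-1) = aₙ/a₁
r^8 = 5078125/13 = 390625
r = 390625^(1/8)
= ±5; taking r > 0 gives r = 5

r = 5


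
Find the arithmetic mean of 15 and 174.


AM = (15 + 174)/2 = 189/2 = 94.5

AM = 94.5


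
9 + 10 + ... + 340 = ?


Σₖ₌9^340 k = Σₖ₌₁^340 k − Σₖ₌₁^8 k
= 340·341/2 − 8·9/2
= 57970 − 36 = 57934

Σk = 57934


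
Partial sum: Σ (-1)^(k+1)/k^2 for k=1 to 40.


S = 1 - 1/4 + 1/9 - 1/16 + 1/25 - 1/36 + 1/49 - 1/64 ± ...
= 0.8222
(Full series converges to +π²/12 ≈ +0.8225)

S_40 = 0.8222


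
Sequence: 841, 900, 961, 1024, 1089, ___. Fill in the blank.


Pattern: perfect squares: n²
Terms: 841, 900, 961, 1024, 1089
Next term = 1156

Next term = 1156


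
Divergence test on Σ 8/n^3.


lim(n→∞) 8/n^3 = 0
lim aₙ = 0 → nth-term test is INCONCLUSIVE
(Need other tests; this is actually a convergent p-series with p=3 > 1)

Inconclusive (lim aₙ = 0; need another test)


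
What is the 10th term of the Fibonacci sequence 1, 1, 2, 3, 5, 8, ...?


Fibonacci sequence: 1, 1, 2, 3, 5, 8, 13, 21, 34, 55
F(10) = 55

F(10) = 55


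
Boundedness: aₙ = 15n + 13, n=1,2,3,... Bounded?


aₙ = 15n + 13 → as n→∞, aₙ→∞
No finite upper bound exists
The sequence is UNBOUNDED

Unbounded (aₙ → ∞ as n → ∞)


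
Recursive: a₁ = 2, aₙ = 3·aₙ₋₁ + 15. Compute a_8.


Computing step by step:
a_1 = 2
a_2 = 21
a_3 = 78
a_4 = 249
a_5 = 762
a_6 = 2301
a_7 = 6918
a_8 = 20769


a_8 = 20769


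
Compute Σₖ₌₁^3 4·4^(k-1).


Sₙ = 4×(4^3 - 1)/(4 - 1)
= 4×(64 - 1)/3
= 4×63/3
= 84

S_3 = 84


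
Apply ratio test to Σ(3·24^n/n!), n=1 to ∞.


aₙ = 3·24^n/n!
a_{n+1}/aₙ = 24^(n+1)/(n+1)! × n!/24^n  (constant 3 cancels)
= 24/(n+1)
L = lim(n→∞) 24/(n+1) = 0
L < 1 → series CONVERGES

Converges (ratio test: L = 0 < 1)


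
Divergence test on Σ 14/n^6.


lim(n→∞) 14/n^6 = 0
lim aₙ = 0 → nth-term test is INCONCLUSIVE
(Need other tests; this is actually a convergent p-series with p=6 > 1)

Inconclusive (lim aₙ = 0; need another test)


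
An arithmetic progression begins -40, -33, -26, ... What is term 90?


aₙ = a₁ + (n-1)d
= -40 + (90-1)×7
= -40 + 623
= 583

a_90 = 583


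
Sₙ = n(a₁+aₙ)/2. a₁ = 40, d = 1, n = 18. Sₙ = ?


aₙ = 40 + (18-1)×1 = 57
Sₙ = n(a₁+aₙ)/2 = 18×(40+57)/2
= 18×97/2 = 873

S_18 = 873


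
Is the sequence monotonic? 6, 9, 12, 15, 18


Differences: 3, 3, 3, 3
All differences > 0 → strictly INCREASING

Monotonically increasing


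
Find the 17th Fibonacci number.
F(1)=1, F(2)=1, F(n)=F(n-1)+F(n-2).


Fibonacci sequence: 1, 1, 2, 3, 5, 8, 13, 21, 34, 55, 89, ...
F(17) = 1597

F(17) = 1597


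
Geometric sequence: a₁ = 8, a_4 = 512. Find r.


r^(n-1) = aₙ/a₁
r^3 = 512/8 = 64
r = 64^(1/3)
= 4

r = 4


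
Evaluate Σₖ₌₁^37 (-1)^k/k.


S = -1 + 1/2 - 1/3 + 1/4 - 1/5 + 1/6 - 1/7 + 1/8 ± ...
= -0.7065
(Full series converges to -ln(2) ≈ -0.6931)

S_37 = -0.7065


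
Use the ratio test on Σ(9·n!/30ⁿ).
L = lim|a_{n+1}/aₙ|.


aₙ = 9·n!/30^n
a_{n+1}/aₙ = (n+1)!/30^(n+1) × 30^n/n!  (constant 9 cancels)
= (n+1)/30
L = lim(n→∞) (n+1)/30 = ∞
L > 1 → series DIVERGES

Diverges (ratio test: L = ∞ > 1)


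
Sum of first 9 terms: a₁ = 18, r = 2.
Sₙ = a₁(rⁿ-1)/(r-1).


Sₙ = 18×(2^9 - 1)/(2 - 1)
= 18×(512 - 1)/1
= 18×511/1
= 9198

S_9 = 9198


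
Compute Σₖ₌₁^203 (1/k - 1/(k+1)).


Telescoping: adjacent terms cancel.
= 1/1 - 1/204
= 1 - 1/204 = 203/204

Sum = 203/204


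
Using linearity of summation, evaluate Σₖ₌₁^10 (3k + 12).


Σ(3k+12) = 3·Σk + 12·n
= 3·55 + 12·10
= 165 + 120 = 285

Σ = 285


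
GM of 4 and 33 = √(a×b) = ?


GM = √(4×33) = √132 = 11.4891

GM = 11.4891


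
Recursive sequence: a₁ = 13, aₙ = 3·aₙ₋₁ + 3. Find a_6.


Computing step by step:
a_1 = 13
a_2 = 42
a_3 = 129
a_4 = 390
a_5 = 1173
a_6 = 3522


a_6 = 3522


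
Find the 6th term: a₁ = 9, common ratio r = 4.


aₙ = a₁·r^(n-1)
= 9×4^5
= 9×1024
= 9216

a_6 = 9216


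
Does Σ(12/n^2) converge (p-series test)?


p-series test: Σ c/n^p converges if p > 1, diverges if p ≤ 1 (constant c > 0 doesn't affect convergence).
p = 2
2 > 1 → CONVERGES

Converges (p = 2 > 1)


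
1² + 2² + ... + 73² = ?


n = 73
n(n+1)(2n+1)/6 = 73×74×147/6
= 794094/6 = 132349

Σk² = 132349


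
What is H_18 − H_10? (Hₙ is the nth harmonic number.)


Σₖ₌11^18 1/k = 1/11 + 1/12 + 1/13 + 1/14 + 1/15 + 1/16 + 1/17 + 1/18
= 6936481/12252240
≈ 0.5661

Sum = 6936481/12252240 ≈ 0.5661


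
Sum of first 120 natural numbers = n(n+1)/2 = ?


n(n+1)/2 = 120×121/2 = 14520/2 = 7260

Σk = 7260


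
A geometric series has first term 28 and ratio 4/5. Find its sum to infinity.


S∞ = a₁/(1-r) = 28/(1 - 4/5)
= 28/(1/5)
= 140

S∞ = 140


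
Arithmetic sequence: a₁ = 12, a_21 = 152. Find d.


d = (aₙ - a₁)/(n-1)
= (152 - 12)/(21-1)
= 140/20 = 7

d = 7


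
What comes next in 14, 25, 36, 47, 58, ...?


Pattern: arithmetic (d=11)
Terms: 14, 25, 36, 47, 58
Next term = 69

Next term = 69


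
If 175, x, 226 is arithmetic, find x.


AM = (175 + 226)/2 = 401/2 = 200.5

AM = 200.5


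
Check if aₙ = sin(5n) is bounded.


For all n, -1 ≤ sin(5n) ≤ 1, so -1 ≤ sin(5n) ≤ 1
Lower bound: -1, Upper bound: 1
The sequence IS bounded

Bounded (-1 ≤ aₙ ≤ 1)


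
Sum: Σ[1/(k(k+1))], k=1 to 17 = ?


1/(k(k+1)) = 1/k - 1/(k+1) (partial fractions)
Telescoping: Σ = 1 - 1/18 = 17/18

Sum = 17/18


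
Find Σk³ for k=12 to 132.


Σₖ₌12^132 k³ = [132·133/2]² − [11·12/2]²
= 77053284 − 4356 = 77048928

Σk³ = 77048928
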